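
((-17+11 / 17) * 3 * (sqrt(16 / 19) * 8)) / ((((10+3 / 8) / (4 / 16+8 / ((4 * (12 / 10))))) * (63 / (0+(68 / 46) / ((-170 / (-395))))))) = -1405568 * sqrt(19) / 1688967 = -3.63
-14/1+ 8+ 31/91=-515/91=-5.66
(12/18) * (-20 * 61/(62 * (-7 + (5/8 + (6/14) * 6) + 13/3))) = -68320/2759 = -24.76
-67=-67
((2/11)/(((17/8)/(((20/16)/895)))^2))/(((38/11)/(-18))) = -72/175937131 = -0.00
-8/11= -0.73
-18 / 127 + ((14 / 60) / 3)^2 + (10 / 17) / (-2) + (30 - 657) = -10972429609 / 17487900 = -627.43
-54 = -54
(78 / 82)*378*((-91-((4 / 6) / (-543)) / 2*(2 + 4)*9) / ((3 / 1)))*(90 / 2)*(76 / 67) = -276708814200 / 497207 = -556526.38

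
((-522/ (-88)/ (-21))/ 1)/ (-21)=29/ 2156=0.01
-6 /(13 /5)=-30 /13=-2.31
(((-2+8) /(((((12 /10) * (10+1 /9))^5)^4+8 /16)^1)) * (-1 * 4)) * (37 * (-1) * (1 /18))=32809199736785888671875000 /3180224326930023139431482772420955944700509377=0.00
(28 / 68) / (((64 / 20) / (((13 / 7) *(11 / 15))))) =143 / 816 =0.18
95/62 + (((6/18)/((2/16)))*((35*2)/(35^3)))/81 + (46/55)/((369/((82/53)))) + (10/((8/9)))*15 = 170.29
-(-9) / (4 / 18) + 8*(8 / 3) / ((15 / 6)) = 49.03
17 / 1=17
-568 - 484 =-1052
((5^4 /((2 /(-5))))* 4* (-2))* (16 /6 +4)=250000 /3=83333.33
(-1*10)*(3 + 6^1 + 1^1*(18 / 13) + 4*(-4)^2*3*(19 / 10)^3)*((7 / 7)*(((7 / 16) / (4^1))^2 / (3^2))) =-35229089 / 1996800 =-17.64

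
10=10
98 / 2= 49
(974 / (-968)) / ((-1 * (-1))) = -487 / 484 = -1.01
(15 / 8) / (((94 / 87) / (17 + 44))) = 79605 / 752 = 105.86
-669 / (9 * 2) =-223 / 6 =-37.17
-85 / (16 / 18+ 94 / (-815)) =-109.88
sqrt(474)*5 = 5*sqrt(474) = 108.86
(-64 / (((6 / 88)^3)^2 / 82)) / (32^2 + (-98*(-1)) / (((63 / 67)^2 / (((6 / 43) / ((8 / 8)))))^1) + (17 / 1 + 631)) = -409372202500096 / 13224249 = -30956177.74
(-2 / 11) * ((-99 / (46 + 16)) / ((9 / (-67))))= -67 / 31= -2.16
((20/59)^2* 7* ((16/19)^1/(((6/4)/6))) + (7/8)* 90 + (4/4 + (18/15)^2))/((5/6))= 1664707623/16534750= 100.68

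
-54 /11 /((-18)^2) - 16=-1057 /66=-16.02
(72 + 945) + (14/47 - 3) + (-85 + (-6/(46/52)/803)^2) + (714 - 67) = 1576.30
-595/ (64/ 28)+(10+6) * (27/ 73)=-297133/ 1168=-254.39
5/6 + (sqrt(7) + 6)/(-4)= -2/3 - sqrt(7)/4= -1.33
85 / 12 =7.08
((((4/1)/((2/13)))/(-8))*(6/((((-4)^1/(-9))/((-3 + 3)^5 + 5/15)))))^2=13689/64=213.89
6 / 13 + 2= 2.46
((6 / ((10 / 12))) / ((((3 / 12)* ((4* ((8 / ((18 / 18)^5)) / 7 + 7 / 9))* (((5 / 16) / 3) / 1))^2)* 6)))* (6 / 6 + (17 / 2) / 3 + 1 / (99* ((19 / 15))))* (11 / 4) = 2753088912 / 34772375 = 79.17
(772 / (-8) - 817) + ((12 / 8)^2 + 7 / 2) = -3631 / 4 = -907.75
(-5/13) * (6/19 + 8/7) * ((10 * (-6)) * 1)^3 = 209520000/1729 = 121179.87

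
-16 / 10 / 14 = -4 / 35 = -0.11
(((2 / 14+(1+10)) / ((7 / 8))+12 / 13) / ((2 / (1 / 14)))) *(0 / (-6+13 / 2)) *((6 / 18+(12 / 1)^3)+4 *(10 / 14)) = 0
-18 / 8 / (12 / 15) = -45 / 16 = -2.81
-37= -37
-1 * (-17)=17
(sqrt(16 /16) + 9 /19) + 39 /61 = 2449 /1159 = 2.11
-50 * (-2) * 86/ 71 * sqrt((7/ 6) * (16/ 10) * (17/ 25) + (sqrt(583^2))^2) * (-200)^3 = -2752000000 * sqrt(1911882765)/ 213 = -564936266156.74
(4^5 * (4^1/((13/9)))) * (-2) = -73728/13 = -5671.38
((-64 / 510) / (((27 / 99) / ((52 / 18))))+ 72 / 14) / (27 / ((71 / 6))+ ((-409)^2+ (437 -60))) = 3262379 / 143426874150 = 0.00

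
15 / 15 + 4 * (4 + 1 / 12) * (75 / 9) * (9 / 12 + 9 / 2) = 8587 / 12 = 715.58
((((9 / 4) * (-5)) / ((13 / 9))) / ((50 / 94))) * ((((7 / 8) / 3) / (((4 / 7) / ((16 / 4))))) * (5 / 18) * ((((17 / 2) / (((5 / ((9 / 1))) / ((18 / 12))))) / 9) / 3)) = -117453 / 16640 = -7.06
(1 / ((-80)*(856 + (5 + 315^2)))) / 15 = -1 / 120103200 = -0.00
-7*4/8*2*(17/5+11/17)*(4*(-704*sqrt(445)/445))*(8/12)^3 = 1120.51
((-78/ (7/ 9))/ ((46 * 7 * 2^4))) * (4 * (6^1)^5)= -682344/ 1127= -605.45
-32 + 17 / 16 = -495 / 16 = -30.94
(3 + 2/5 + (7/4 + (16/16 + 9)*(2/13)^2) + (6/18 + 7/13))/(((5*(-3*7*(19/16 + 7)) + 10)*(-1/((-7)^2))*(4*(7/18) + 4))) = 0.06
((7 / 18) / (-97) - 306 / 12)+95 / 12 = -61415 / 3492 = -17.59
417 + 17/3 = 1268/3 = 422.67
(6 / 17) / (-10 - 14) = -1 / 68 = -0.01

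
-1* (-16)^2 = -256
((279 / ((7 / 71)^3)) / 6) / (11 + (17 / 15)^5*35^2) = 1011053836125 / 47956282948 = 21.08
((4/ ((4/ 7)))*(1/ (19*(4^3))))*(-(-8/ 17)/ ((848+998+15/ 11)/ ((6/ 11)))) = 3/ 3750676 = 0.00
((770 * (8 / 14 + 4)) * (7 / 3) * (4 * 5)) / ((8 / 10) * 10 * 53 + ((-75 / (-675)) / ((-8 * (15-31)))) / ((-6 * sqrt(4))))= 387.42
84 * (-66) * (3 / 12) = -1386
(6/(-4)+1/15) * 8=-172/15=-11.47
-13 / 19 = -0.68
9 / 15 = 3 / 5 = 0.60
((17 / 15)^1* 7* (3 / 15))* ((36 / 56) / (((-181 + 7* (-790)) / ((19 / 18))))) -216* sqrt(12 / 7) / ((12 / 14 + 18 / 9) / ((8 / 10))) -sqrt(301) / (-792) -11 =-432* sqrt(21) / 25 -18846623 / 1713300 + sqrt(301) / 792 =-90.17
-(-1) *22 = 22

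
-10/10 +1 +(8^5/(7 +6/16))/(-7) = -634.73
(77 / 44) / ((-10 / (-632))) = 553 / 5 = 110.60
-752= -752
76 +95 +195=366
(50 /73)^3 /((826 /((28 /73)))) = 250000 /1675496219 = 0.00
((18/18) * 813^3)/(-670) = -537367797/670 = -802041.49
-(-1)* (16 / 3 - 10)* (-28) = 392 / 3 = 130.67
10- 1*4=6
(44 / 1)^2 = 1936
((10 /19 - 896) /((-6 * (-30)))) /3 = -8507 /5130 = -1.66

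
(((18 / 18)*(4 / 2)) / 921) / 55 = 2 / 50655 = 0.00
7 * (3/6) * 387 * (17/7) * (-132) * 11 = -4776354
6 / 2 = 3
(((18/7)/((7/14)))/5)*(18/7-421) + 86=-84374/245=-344.38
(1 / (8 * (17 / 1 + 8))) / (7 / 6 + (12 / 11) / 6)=33 / 8900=0.00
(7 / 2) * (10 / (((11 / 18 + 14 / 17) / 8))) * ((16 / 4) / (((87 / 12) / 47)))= 64431360 / 12731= 5060.98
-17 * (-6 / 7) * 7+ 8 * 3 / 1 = 126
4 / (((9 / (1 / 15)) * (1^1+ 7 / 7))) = 2 / 135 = 0.01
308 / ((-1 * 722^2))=-77 / 130321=-0.00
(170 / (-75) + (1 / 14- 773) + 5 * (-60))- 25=-231041 / 210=-1100.20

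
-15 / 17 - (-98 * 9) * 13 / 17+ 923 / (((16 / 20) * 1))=124259 / 68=1827.34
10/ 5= 2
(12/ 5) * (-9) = -108/ 5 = -21.60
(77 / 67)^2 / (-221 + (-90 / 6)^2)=5929 / 17956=0.33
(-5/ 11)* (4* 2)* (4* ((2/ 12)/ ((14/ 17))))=-680/ 231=-2.94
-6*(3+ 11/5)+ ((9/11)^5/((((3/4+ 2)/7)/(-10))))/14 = -282268416/8857805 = -31.87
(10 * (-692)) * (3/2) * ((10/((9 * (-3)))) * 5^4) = 21625000/9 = 2402777.78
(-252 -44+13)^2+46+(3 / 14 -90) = 1120633 / 14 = 80045.21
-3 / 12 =-1 / 4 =-0.25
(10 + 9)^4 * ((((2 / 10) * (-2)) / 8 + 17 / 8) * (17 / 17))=10816643 / 40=270416.08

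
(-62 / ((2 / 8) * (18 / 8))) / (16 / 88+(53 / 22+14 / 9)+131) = -21824 / 26759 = -0.82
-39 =-39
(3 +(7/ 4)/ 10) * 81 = 257.18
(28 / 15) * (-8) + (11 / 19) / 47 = -199867 / 13395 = -14.92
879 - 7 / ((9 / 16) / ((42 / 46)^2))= 459503 / 529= 868.63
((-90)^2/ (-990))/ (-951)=30/ 3487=0.01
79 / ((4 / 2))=79 / 2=39.50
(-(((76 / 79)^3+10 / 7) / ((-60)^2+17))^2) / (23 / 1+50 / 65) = -832670310956692 / 48151977204572582746629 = -0.00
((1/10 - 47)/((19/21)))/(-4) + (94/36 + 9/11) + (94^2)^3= 51905802327886511/75240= 689869781072.39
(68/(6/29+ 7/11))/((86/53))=574838/11567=49.70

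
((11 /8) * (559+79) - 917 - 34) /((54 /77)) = -22715 /216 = -105.16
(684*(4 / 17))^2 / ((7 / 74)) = 553941504 / 2023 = 273821.80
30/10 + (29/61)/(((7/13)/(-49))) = -40.26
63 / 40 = 1.58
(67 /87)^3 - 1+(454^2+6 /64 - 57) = 4342085557493 /21072096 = 206058.55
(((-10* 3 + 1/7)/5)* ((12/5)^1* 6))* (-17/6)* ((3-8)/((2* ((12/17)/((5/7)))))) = -60401/98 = -616.34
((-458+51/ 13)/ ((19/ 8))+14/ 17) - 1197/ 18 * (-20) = 4785320/ 4199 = 1139.63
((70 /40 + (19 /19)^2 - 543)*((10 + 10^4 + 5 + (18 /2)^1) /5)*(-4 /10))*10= 21661864 /5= 4332372.80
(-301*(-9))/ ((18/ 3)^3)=301/ 24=12.54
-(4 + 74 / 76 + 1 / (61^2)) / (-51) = 41371 / 424194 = 0.10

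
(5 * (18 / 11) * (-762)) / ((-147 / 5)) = 114300 / 539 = 212.06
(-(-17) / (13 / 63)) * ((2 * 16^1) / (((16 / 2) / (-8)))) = -34272 / 13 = -2636.31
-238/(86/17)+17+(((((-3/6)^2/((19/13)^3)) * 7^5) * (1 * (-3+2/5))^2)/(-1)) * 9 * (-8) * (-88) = -425040996216212/7373425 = -57644988.08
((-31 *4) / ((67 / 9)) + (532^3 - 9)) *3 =30264317211 / 67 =451706227.03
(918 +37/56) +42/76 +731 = 1755827/1064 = 1650.21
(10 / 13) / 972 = 5 / 6318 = 0.00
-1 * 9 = -9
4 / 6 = 2 / 3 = 0.67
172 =172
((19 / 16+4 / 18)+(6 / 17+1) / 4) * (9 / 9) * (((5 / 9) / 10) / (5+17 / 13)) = 55627 / 3613248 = 0.02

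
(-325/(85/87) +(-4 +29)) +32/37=-306.78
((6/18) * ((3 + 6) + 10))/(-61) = -19/183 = -0.10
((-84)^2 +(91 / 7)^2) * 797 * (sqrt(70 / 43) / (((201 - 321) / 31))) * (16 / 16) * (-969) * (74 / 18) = 426670000865 * sqrt(3010) / 3096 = 7560915849.02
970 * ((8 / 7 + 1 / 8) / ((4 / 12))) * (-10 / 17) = -516525 / 238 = -2170.27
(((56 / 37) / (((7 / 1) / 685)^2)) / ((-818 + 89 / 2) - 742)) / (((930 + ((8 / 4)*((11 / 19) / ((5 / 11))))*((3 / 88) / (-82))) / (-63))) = 233936816000 / 361097975861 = 0.65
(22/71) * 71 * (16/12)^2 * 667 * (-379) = -88983136/9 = -9887015.11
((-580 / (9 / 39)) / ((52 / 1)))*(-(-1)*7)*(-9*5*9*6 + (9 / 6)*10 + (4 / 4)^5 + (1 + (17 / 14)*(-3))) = 4905785 / 6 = 817630.83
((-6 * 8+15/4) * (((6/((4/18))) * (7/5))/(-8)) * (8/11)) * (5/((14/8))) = 4779/11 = 434.45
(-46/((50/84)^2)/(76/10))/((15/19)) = -13524/625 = -21.64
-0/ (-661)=0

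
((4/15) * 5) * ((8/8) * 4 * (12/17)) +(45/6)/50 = 1331/340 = 3.91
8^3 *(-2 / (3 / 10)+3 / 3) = -8704 / 3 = -2901.33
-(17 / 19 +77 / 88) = -269 / 152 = -1.77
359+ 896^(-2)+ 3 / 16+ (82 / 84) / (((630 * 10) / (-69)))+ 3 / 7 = 64956814561 / 180633600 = 359.61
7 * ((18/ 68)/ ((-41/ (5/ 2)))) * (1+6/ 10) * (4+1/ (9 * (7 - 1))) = -1519/ 2091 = -0.73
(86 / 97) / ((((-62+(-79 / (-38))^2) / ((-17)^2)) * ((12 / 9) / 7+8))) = -4381818 / 8078839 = -0.54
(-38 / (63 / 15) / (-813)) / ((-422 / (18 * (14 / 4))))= -95 / 57181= -0.00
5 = 5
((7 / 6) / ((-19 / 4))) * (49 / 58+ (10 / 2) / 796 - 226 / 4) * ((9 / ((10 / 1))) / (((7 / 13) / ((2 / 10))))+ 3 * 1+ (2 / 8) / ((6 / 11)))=20462377471 / 394736400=51.84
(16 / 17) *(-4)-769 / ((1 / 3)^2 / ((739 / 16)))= -86949547 / 272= -319667.45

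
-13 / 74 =-0.18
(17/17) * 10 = 10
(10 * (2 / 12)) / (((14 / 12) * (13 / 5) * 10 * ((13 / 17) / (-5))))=-425 / 1183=-0.36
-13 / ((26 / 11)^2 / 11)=-1331 / 52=-25.60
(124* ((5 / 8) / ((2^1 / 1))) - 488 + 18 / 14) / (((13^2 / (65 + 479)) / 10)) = -17058480 / 1183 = -14419.68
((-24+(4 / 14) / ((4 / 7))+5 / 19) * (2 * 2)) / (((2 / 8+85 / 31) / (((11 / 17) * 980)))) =-337235360 / 17119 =-19699.48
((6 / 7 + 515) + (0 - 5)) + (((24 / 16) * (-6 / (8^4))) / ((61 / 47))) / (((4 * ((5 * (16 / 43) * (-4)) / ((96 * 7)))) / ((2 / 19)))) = 339526995063 / 664616960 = 510.86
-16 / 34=-8 / 17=-0.47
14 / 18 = 7 / 9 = 0.78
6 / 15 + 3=17 / 5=3.40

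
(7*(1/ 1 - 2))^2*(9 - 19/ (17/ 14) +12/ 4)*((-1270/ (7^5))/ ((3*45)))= 15748/ 157437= 0.10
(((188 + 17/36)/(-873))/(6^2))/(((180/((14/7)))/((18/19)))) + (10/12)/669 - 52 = -249270667483/4793775696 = -52.00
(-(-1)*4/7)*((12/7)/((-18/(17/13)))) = -136/1911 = -0.07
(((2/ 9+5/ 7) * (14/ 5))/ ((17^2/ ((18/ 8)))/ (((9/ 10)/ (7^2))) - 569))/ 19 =1062/ 49433345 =0.00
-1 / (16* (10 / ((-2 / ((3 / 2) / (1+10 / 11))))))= 7 / 440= 0.02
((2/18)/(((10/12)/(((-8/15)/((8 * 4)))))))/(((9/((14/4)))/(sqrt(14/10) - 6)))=7/1350 - 7 * sqrt(35)/40500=0.00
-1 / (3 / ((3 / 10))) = -1 / 10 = -0.10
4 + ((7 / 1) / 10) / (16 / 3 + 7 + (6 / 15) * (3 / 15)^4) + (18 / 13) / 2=14277607 / 3006406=4.75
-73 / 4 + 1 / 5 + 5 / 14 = -2477 / 140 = -17.69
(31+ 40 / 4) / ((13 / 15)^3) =138375 / 2197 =62.98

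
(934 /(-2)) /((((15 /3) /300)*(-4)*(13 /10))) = 70050 /13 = 5388.46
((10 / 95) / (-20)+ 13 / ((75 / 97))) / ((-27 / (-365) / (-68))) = -118895246 / 7695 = -15450.97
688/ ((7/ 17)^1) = 11696/ 7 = 1670.86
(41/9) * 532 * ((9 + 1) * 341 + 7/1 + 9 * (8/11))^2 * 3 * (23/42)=5646643207706/121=46666472790.96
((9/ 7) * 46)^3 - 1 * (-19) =70964461/ 343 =206893.47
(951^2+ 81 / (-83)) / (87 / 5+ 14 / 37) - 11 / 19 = 263851182173 / 5186753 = 50870.20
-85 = -85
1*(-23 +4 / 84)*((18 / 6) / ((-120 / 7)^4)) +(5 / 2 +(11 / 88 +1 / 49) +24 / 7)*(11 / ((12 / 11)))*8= 2489188589513 / 5080320000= 489.97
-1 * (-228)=228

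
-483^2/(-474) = 77763/158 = 492.17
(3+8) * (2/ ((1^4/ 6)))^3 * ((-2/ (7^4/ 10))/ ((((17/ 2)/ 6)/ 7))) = -4561920/ 5831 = -782.36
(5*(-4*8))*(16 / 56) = -320 / 7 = -45.71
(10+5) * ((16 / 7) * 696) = 167040 / 7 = 23862.86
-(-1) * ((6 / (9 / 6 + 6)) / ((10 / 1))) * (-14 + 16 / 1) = 4 / 25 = 0.16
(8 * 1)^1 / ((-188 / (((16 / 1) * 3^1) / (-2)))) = 1.02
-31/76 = -0.41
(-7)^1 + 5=-2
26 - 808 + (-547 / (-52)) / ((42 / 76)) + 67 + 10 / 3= -126059 / 182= -692.63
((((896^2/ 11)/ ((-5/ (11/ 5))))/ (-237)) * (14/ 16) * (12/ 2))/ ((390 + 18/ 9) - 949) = -1404928/ 1100075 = -1.28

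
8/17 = 0.47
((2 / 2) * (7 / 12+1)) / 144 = 19 / 1728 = 0.01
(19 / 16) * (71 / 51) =1349 / 816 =1.65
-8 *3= -24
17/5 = 3.40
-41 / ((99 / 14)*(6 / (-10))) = 2870 / 297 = 9.66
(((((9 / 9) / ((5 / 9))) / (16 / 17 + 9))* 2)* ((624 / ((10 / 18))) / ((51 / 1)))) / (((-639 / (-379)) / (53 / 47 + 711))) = 730663488 / 216905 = 3368.59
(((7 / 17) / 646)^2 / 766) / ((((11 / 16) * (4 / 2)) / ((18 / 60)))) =0.00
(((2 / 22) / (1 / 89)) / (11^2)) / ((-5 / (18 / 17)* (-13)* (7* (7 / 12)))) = 19224 / 72066995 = 0.00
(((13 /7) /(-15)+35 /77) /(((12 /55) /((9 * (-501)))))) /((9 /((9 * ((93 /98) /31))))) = -287073 /1372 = -209.24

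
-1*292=-292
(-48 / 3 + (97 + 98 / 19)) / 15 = 1637 / 285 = 5.74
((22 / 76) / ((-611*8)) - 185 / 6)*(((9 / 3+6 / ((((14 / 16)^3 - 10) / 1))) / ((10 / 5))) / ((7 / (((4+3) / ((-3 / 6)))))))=64481617809 / 887299088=72.67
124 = 124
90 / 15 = 6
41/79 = 0.52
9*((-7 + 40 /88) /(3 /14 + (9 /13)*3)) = -39312 /1529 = -25.71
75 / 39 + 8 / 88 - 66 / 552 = 1.89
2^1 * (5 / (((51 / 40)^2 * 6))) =1.03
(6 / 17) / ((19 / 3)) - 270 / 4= -43569 / 646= -67.44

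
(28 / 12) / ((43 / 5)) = 35 / 129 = 0.27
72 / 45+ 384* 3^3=51848 / 5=10369.60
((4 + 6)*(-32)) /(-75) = 64 /15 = 4.27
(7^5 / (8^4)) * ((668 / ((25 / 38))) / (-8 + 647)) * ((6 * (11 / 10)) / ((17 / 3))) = 586614721 / 77248000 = 7.59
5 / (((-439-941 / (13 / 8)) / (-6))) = 78 / 2647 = 0.03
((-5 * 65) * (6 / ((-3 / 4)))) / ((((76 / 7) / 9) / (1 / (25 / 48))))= 78624 / 19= 4138.11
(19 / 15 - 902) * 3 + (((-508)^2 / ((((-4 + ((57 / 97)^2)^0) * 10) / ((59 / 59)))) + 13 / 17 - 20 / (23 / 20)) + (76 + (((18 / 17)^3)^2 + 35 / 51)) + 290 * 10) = -4631658785475 / 555164087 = -8342.86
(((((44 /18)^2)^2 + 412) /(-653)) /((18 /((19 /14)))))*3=-13952593 /89970993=-0.16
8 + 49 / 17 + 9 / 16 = 3113 / 272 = 11.44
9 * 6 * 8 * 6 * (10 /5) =5184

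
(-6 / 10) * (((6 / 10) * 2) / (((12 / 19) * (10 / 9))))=-513 / 500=-1.03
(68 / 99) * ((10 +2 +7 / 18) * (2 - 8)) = -15164 / 297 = -51.06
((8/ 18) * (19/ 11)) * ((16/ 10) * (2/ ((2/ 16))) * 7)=68096/ 495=137.57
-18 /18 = -1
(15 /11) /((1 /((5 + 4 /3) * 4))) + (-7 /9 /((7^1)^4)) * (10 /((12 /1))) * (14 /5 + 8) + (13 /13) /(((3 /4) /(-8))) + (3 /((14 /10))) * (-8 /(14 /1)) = 256391 /11319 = 22.65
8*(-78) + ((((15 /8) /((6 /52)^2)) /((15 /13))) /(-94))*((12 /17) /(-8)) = -11963627 /19176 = -623.89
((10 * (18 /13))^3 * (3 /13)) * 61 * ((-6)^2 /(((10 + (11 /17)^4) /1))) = 3208978381536000 /24272594411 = 132205.83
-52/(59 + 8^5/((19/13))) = -988/427105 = -0.00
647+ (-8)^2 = 711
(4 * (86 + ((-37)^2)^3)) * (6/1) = 61577435880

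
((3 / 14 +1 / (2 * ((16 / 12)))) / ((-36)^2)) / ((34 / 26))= 143 / 411264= 0.00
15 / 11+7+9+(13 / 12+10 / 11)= 2555 / 132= 19.36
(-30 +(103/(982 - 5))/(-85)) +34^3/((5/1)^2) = 640342871/415225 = 1542.16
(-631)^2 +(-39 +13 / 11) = 4379355 / 11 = 398123.18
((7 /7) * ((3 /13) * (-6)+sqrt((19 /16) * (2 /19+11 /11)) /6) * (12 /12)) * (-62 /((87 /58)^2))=496 /13 -31 * sqrt(21) /27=32.89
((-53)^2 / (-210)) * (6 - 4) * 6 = -5618 / 35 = -160.51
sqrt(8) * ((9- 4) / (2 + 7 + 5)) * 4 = 20 * sqrt(2) / 7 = 4.04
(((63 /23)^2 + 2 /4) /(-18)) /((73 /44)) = -93137 /347553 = -0.27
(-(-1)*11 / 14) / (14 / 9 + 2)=99 / 448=0.22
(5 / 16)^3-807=-3305347 / 4096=-806.97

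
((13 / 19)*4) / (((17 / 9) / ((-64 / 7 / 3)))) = -9984 / 2261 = -4.42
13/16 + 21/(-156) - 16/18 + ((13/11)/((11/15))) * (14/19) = 4202455/4303728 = 0.98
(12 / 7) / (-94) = -6 / 329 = -0.02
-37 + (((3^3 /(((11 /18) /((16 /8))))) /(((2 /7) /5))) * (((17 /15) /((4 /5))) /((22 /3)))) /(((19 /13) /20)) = 9312962 /2299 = 4050.88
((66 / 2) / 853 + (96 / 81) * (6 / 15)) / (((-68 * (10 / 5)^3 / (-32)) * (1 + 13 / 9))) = 59047 / 4785330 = 0.01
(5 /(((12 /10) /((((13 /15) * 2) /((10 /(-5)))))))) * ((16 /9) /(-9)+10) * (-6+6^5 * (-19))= 5230025.72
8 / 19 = 0.42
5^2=25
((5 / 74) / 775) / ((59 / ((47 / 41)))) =47 / 27745930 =0.00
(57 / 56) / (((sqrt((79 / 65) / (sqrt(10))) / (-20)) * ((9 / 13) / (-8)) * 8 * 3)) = 1235 * sqrt(1027) * 2^(1 / 4) * 5^(3 / 4) / 9954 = 15.81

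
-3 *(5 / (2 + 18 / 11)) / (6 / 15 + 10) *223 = -36795 / 416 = -88.45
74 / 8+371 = 1521 / 4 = 380.25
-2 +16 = 14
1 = 1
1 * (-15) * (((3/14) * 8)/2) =-90/7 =-12.86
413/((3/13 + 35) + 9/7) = 37583/3323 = 11.31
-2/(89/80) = -160/89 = -1.80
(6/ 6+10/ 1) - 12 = -1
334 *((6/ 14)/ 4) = 501/ 14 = 35.79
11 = 11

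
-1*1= -1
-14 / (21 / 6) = -4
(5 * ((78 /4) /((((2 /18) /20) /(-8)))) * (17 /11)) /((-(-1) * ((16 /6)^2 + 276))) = -413100 /539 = -766.42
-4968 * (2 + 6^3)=-1083024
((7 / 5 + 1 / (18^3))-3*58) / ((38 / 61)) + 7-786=-1170207991 / 1108080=-1056.07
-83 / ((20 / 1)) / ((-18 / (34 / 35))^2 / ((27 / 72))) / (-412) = 23987 / 2180304000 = 0.00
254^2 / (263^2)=64516 / 69169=0.93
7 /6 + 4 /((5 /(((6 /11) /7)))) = 2839 /2310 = 1.23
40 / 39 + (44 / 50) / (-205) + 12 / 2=1403392 / 199875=7.02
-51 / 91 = -0.56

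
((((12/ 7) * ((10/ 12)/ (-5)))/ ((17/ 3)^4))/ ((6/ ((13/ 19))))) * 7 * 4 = -1404/ 1586899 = -0.00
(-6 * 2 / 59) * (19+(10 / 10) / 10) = -1146 / 295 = -3.88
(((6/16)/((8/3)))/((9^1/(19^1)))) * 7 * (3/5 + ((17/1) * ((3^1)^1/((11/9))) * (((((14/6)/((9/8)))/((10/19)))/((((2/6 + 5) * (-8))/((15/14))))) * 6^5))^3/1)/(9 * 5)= -78136563491360073371/51110400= -1528780120902.21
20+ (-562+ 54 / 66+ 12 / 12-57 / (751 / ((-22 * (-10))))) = -4600382 / 8261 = -556.88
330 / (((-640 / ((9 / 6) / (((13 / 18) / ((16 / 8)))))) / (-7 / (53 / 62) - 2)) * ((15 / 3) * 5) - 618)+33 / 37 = -0.48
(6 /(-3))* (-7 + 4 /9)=118 /9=13.11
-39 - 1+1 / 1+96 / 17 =-567 / 17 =-33.35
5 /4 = 1.25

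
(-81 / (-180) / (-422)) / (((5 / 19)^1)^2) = -3249 / 211000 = -0.02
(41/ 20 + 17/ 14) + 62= 9137/ 140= 65.26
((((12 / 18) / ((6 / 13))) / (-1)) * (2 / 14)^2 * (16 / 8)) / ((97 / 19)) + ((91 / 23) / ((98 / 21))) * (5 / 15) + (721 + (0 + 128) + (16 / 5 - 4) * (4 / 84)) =8355356867 / 9838710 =849.23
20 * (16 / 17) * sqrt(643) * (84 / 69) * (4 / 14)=2560 * sqrt(643) / 391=166.02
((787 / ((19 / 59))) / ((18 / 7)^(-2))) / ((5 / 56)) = 180983.96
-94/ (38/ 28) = -1316/ 19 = -69.26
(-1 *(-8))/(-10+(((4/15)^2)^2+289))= 405000/14124631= 0.03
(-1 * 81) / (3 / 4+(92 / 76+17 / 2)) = -2052 / 265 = -7.74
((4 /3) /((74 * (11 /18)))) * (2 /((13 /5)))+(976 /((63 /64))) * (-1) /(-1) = 330504584 /333333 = 991.51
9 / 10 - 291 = -290.10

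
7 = 7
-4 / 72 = -1 / 18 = -0.06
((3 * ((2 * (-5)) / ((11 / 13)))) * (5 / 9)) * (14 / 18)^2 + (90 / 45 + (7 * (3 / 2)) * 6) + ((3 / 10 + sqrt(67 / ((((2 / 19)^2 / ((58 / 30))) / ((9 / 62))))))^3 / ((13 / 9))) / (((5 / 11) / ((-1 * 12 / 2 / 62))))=-4567799709 * sqrt(1806990) / 595820000 - 57448649616299 / 333937890000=-10477.55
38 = 38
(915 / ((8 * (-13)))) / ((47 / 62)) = -28365 / 2444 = -11.61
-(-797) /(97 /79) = 62963 /97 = 649.10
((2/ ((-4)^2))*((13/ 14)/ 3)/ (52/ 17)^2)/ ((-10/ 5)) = -289/ 139776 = -0.00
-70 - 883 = -953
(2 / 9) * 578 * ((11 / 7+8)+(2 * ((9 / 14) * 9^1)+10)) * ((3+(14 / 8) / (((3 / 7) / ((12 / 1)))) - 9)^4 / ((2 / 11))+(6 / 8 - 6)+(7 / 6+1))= 14215823508658 / 189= 75215997400.31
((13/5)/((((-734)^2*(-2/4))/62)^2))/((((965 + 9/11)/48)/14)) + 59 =1776741953940623/30114270356860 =59.00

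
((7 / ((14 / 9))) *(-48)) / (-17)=216 / 17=12.71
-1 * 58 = -58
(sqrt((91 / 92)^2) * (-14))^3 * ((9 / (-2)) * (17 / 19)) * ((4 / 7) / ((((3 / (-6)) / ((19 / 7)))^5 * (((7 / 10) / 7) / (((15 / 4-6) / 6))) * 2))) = 54006202.75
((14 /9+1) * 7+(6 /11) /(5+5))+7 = 12347 /495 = 24.94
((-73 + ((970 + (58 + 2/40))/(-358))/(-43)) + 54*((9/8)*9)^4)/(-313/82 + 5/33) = -60511415268034863/390894300160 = -154802.50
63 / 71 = 0.89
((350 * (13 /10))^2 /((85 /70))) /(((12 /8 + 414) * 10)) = 579670 /14127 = 41.03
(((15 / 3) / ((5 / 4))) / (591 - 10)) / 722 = 2 / 209741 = 0.00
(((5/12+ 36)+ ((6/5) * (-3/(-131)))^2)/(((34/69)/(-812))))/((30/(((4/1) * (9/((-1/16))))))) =42018268747056/36467125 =1152223.24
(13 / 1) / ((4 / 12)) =39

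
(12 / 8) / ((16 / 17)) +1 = 83 / 32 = 2.59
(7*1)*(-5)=-35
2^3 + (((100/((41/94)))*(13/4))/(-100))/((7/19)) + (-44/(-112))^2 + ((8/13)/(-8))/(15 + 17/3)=-156408589/12954032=-12.07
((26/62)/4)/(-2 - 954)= -0.00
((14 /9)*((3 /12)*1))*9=7 /2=3.50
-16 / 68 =-0.24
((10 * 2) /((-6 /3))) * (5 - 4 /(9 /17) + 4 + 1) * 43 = -1051.11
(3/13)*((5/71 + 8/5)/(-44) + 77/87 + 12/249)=7767779/37597340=0.21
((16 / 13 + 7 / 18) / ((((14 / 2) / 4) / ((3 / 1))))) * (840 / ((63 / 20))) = 606400 / 819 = 740.42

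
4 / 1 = 4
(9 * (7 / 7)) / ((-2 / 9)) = -81 / 2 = -40.50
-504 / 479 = -1.05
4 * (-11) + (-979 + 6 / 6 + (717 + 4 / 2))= -303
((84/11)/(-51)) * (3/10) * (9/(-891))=0.00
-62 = -62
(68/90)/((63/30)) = 68/189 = 0.36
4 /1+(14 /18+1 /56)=2417 /504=4.80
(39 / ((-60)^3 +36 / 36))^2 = 1521 / 46655568001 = 0.00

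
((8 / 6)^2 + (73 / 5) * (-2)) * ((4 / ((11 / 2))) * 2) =-19744 / 495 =-39.89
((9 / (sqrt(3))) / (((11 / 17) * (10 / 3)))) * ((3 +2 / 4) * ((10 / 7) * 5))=765 * sqrt(3) / 22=60.23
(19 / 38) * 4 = 2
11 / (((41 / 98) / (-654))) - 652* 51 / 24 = -1523635 / 82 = -18580.91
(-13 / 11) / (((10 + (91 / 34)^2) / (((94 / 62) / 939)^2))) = -33196852 / 184931466862131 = -0.00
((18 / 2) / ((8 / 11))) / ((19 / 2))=99 / 76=1.30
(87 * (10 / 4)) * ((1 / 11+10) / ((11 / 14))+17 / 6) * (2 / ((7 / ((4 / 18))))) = 1650245 / 7623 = 216.48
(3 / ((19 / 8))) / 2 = 12 / 19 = 0.63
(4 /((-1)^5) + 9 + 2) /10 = 7 /10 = 0.70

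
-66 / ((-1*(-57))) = -22 / 19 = -1.16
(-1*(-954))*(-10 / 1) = -9540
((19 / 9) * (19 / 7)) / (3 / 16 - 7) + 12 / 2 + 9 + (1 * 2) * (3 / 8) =409517 / 27468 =14.91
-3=-3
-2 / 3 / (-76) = 1 / 114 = 0.01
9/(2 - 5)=-3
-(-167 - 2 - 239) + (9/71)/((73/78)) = 2115366/5183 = 408.14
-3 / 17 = -0.18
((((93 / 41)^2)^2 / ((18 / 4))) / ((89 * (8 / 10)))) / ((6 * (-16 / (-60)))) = 207792225 / 4023883664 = 0.05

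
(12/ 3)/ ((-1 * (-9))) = 4/ 9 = 0.44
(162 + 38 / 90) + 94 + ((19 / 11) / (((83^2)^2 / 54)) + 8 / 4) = 6070821010169 / 23491868895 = 258.42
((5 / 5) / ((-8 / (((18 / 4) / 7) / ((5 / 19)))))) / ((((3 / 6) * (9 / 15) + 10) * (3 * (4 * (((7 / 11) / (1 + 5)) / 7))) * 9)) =-209 / 11536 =-0.02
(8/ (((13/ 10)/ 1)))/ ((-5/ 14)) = -224/ 13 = -17.23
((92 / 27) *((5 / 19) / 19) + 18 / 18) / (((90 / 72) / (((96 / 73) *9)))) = 1306496 / 131765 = 9.92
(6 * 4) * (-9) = -216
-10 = -10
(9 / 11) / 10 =9 / 110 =0.08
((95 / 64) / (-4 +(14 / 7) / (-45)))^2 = 18275625 / 135675904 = 0.13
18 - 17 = 1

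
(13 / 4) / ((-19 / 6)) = -39 / 38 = -1.03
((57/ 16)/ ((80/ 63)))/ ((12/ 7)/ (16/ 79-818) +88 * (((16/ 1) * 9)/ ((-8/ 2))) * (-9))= 270666837/ 2750788897280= 0.00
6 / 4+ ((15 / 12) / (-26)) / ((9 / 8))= 341 / 234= 1.46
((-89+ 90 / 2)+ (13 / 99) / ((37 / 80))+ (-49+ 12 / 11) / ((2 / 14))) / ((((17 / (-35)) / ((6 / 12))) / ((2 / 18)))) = 48599915 / 1120878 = 43.36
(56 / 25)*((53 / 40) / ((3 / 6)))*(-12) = -71.23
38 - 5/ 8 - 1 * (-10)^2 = -62.62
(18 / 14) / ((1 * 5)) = 9 / 35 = 0.26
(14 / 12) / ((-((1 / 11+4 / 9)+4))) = -231 / 898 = -0.26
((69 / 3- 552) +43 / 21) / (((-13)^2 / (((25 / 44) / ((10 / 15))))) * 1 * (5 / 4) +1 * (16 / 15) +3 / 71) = -3928430 / 1856113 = -2.12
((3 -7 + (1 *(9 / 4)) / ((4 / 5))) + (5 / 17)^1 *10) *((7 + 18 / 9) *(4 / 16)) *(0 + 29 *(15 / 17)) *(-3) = -5602365 / 18496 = -302.90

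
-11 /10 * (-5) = 11 /2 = 5.50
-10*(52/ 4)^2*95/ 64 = -80275/ 32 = -2508.59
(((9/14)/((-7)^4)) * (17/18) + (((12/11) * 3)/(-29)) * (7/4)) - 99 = -2127357409/21445732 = -99.20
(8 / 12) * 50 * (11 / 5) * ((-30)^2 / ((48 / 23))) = 31625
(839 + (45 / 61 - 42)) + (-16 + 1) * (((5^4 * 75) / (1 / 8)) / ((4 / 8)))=-686201338 / 61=-11249202.26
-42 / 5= -8.40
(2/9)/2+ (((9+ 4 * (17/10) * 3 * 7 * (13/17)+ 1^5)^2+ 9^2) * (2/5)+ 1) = 5716.97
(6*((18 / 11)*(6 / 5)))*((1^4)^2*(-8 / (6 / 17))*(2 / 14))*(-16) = 235008 / 385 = 610.41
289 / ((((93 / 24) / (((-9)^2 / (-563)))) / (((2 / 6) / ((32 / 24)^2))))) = -70227 / 34906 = -2.01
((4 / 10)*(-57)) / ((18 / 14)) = -266 / 15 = -17.73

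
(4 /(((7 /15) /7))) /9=20 /3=6.67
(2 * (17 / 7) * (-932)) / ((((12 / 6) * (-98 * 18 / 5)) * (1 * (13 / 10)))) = 198050 / 40131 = 4.94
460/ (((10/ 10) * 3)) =460/ 3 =153.33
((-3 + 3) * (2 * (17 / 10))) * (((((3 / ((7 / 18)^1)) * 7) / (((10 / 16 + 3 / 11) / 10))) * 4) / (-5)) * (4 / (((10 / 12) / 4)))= 0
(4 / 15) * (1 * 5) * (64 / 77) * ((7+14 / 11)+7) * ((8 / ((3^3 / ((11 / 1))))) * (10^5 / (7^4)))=1638400000 / 713097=2297.58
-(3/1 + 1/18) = -55/18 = -3.06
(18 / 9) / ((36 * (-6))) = -1 / 108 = -0.01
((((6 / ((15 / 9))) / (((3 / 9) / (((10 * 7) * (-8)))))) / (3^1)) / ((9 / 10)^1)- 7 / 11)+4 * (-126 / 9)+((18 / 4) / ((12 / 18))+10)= -100315 / 44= -2279.89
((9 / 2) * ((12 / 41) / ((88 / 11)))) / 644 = 27 / 105616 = 0.00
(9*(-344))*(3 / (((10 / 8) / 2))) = -74304 / 5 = -14860.80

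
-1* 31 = -31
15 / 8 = 1.88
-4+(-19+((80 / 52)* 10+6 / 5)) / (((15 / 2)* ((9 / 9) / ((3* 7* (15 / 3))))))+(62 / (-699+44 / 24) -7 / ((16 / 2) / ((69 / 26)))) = -13461373 / 334640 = -40.23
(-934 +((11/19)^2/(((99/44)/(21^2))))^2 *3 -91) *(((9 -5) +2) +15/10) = 89419.60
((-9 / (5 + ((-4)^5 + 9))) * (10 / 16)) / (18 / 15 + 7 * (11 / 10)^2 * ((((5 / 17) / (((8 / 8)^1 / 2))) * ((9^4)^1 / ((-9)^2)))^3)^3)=1778818147455 / 3424038870867302731059216838304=0.00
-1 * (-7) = 7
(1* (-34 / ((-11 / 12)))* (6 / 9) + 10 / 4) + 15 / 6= 327 / 11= 29.73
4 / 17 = 0.24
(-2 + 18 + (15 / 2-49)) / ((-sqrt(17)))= 3* sqrt(17) / 2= 6.18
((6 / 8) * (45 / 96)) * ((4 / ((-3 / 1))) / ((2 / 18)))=-4.22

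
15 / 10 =3 / 2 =1.50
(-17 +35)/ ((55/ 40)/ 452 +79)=21696/ 95225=0.23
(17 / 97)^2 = 289 / 9409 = 0.03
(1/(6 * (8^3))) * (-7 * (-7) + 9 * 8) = 121/3072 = 0.04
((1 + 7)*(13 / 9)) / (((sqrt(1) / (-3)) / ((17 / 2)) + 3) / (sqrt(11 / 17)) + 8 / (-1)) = -155584 / 84911 - 15704*sqrt(187) / 254733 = -2.68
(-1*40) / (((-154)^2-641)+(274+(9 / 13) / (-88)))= -45760 / 26711247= -0.00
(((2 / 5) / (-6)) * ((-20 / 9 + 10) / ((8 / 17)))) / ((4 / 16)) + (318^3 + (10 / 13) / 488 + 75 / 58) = 79868634349025 / 2483676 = 32157428.89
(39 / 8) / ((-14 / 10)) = -195 / 56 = -3.48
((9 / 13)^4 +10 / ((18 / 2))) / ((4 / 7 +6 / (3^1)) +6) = 2412613 / 15422940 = 0.16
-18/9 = -2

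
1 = 1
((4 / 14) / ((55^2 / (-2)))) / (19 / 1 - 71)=1 / 275275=0.00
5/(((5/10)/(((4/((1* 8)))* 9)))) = 45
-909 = -909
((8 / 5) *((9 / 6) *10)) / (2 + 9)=2.18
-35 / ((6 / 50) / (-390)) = 113750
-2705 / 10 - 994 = -2529 / 2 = -1264.50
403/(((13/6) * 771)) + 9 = 2375/257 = 9.24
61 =61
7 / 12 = 0.58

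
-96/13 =-7.38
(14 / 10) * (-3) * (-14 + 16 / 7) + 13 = 311 / 5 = 62.20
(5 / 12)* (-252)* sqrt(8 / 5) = -42* sqrt(10) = -132.82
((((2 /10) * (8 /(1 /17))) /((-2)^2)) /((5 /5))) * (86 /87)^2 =251464 /37845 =6.64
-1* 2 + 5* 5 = 23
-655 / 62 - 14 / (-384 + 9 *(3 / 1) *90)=-21629 / 2046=-10.57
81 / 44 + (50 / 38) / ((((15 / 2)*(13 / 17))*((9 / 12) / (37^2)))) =41140543 / 97812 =420.61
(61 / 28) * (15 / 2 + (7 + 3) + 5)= 49.02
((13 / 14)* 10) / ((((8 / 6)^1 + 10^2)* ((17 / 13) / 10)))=12675 / 18088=0.70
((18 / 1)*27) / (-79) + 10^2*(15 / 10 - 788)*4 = -24853886 / 79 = -314606.15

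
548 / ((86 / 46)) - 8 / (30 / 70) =35404 / 129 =274.45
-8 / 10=-4 / 5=-0.80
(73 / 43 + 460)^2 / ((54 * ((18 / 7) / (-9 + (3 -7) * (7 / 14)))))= -30348903893 / 1797228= -16886.51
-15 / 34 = -0.44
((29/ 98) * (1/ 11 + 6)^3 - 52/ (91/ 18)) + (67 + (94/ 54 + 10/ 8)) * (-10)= -1132839586/ 1760913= -643.33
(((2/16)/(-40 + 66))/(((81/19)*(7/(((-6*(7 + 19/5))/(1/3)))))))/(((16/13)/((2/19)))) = -3/1120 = -0.00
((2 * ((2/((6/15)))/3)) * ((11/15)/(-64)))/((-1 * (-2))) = -11/576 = -0.02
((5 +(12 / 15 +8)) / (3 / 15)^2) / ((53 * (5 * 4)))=69 / 212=0.33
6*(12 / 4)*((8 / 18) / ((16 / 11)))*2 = 11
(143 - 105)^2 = 1444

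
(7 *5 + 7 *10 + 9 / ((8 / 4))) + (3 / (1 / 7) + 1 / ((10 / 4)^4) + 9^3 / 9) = 264407 / 1250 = 211.53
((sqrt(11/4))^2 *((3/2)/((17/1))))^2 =1089/18496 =0.06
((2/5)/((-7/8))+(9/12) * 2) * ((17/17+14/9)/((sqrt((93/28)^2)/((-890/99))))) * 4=-2390896/82863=-28.85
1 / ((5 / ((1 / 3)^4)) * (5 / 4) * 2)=2 / 2025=0.00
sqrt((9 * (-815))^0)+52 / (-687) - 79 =-53638 / 687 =-78.08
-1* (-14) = 14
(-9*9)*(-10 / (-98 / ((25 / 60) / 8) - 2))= -2025 / 4709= -0.43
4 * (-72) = -288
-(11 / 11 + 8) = -9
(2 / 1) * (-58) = -116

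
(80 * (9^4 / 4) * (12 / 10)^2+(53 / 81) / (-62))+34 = 4745558723 / 25110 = 188990.79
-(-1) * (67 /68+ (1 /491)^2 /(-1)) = 16152359 /16393508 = 0.99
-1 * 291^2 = -84681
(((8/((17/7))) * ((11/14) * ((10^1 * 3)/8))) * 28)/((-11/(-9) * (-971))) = -3780/16507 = -0.23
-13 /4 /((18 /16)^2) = -208 /81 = -2.57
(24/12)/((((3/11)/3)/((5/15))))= 22/3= 7.33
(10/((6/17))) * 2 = 170/3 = 56.67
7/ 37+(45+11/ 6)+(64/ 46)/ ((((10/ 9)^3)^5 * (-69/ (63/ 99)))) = 949080127321787485909/ 20184656250000000000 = 47.02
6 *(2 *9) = 108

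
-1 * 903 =-903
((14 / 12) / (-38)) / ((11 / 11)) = -7 / 228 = -0.03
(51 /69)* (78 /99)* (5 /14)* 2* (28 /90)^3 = 173264 /13832775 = 0.01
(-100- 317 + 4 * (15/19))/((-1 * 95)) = 7863/1805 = 4.36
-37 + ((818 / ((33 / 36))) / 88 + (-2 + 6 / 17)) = -58638 / 2057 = -28.51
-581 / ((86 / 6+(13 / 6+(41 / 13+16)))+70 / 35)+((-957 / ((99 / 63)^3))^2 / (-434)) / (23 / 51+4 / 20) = -3094012330297 / 13410980308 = -230.71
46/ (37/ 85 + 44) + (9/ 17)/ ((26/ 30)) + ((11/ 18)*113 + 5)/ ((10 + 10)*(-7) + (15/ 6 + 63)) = 243287648/ 373118499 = 0.65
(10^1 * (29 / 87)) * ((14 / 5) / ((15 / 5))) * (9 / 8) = 7 / 2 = 3.50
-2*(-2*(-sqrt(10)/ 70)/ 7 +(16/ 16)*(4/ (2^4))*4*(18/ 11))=-36/ 11 - 2*sqrt(10)/ 245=-3.30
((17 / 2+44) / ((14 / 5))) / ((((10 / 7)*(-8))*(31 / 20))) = -525 / 496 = -1.06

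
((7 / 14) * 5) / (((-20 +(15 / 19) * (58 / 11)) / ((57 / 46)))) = -11913 / 60904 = -0.20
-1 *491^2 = -241081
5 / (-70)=-0.07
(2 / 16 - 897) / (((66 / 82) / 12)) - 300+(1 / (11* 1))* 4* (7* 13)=-27277 / 2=-13638.50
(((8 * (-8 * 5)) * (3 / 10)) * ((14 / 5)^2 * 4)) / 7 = -10752 / 25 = -430.08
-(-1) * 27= 27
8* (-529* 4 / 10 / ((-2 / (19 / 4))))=20102 / 5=4020.40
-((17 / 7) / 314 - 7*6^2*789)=437023927 / 2198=198827.99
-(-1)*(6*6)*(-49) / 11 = -160.36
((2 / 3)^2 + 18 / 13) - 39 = -4349 / 117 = -37.17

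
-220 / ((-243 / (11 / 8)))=605 / 486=1.24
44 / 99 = 4 / 9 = 0.44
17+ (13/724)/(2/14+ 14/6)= 49253/2896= 17.01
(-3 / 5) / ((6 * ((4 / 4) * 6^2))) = -1 / 360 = -0.00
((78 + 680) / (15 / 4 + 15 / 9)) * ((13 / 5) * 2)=18192 / 25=727.68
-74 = -74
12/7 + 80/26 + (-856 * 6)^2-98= 2400434654/91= 26378402.79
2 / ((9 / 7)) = 14 / 9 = 1.56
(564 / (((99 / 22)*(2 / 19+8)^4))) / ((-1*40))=-6125087 / 8436729840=-0.00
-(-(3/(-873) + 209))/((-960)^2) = 30409/134092800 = 0.00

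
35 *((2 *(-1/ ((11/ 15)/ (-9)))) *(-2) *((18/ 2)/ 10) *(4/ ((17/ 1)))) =-68040/ 187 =-363.85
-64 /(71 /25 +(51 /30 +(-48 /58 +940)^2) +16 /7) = -18838400 /259631902749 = -0.00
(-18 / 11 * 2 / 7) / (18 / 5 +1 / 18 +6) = -3240 / 66913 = -0.05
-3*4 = -12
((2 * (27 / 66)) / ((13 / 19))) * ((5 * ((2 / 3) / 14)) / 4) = 285 / 4004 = 0.07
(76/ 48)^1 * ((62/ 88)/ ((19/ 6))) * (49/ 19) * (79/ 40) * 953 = 114360953/ 66880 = 1709.94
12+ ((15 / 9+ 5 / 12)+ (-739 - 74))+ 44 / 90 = -143717 / 180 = -798.43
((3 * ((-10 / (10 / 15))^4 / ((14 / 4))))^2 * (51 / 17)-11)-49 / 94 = 26018465571933 / 4606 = 5648820141.54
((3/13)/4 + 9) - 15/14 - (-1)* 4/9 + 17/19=580453/62244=9.33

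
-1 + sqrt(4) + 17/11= 28/11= 2.55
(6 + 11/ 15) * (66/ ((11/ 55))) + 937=3159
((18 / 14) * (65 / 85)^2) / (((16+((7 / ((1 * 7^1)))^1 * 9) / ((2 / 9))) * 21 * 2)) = 0.00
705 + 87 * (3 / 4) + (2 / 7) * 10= 21647 / 28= 773.11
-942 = -942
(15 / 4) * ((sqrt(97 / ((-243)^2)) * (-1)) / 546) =-5 * sqrt(97) / 176904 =-0.00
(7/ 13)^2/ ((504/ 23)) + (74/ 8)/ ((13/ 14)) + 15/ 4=167003/ 12168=13.72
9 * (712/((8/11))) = 8811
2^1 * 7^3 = 686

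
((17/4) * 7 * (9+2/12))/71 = 6545/1704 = 3.84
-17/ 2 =-8.50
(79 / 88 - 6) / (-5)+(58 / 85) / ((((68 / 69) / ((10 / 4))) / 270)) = 59559461 / 127160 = 468.38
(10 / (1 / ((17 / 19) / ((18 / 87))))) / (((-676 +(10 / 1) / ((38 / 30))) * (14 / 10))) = -12325 / 266574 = -0.05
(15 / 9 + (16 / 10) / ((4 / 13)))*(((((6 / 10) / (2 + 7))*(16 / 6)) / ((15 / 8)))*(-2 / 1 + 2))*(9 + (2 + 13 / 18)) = 0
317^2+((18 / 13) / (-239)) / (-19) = 5932167155 / 59033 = 100489.00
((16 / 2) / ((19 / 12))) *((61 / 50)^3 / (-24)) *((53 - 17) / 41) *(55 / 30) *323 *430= -10950925326 / 128125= -85470.64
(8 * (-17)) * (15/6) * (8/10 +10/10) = -612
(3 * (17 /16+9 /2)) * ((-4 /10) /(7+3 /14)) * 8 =-3738 /505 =-7.40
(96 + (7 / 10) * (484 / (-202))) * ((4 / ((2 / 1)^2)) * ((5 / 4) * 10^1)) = 238165 / 202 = 1179.03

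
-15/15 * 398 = -398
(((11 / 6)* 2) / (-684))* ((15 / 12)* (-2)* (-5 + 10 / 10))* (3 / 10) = -11 / 684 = -0.02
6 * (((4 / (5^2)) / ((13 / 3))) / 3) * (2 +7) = 216 / 325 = 0.66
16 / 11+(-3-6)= -83 / 11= -7.55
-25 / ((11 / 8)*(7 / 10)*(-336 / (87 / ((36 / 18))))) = 3625 / 1078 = 3.36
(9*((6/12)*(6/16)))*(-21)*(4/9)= -63/4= -15.75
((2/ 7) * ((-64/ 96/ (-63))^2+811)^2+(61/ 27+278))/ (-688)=-1680994347714077/ 6145167074256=-273.55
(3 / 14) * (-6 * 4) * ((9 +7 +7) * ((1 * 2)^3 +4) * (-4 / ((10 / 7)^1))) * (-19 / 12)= -31464 / 5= -6292.80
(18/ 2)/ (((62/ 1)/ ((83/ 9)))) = 83/ 62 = 1.34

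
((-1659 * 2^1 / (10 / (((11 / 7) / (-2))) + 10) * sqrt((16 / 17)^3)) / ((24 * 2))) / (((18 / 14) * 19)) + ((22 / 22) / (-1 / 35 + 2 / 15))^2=170324 * sqrt(17) / 741285 + 11025 / 121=92.06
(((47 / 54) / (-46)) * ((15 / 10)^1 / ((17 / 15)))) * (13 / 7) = -3055 / 65688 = -0.05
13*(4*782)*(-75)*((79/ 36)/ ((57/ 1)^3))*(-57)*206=4136037100/ 9747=424339.50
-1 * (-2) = 2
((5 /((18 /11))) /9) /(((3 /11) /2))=605 /243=2.49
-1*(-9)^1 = 9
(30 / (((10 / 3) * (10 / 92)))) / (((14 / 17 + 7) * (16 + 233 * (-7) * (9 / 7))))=-0.01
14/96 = 7/48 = 0.15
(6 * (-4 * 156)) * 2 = -7488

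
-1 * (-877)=877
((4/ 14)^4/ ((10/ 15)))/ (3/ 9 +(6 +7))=9/ 12005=0.00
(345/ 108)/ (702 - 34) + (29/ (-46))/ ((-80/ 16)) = 361921/ 2765520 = 0.13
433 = 433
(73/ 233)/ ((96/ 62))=2263/ 11184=0.20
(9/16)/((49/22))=99/392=0.25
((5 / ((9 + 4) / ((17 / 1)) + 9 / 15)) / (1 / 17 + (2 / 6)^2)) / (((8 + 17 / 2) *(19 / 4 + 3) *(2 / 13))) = 21675 / 19778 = 1.10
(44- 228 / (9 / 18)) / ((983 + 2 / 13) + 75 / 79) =-211562 / 505337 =-0.42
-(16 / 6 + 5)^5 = -6436343 / 243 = -26487.01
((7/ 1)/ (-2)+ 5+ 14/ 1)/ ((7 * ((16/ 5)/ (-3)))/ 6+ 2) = 1395/ 68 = 20.51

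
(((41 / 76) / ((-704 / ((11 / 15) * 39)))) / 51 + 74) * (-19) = -91783147 / 65280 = -1405.99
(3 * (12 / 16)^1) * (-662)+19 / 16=-23813 / 16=-1488.31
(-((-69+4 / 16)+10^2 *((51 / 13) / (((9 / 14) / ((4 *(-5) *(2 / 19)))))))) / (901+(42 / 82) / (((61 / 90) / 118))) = 10033449275 / 7340111844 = 1.37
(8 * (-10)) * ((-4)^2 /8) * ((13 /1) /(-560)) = 26 /7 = 3.71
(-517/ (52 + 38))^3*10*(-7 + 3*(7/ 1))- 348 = -26886.24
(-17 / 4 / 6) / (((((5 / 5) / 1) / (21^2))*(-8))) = 2499 / 64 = 39.05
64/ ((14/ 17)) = 544/ 7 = 77.71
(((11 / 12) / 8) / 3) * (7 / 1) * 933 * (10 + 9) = 454993 / 96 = 4739.51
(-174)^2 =30276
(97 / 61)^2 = 9409 / 3721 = 2.53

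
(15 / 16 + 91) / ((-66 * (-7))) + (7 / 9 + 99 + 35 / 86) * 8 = 801.68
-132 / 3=-44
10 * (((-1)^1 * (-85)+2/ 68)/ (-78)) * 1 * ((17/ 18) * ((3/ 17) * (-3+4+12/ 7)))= -39235/ 7956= -4.93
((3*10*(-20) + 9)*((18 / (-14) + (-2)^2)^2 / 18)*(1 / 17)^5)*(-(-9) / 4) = -213351 / 556583944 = -0.00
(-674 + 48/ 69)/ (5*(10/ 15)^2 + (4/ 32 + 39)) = -1114992/ 68471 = -16.28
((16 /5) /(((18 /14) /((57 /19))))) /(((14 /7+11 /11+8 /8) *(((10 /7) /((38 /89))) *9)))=3724 /60075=0.06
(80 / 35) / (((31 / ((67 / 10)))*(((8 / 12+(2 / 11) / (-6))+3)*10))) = 737 / 54250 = 0.01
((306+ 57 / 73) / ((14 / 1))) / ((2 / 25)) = 559875 / 2044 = 273.91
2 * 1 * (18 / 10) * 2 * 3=108 / 5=21.60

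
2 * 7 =14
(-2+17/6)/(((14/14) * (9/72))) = 20/3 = 6.67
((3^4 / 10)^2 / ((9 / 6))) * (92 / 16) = 50301 / 200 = 251.50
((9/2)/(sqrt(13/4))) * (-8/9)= -8 * sqrt(13)/13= -2.22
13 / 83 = 0.16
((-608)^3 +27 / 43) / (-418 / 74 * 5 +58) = -357586336793 / 47343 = -7553098.38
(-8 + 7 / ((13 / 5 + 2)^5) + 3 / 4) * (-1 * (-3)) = -559699341 / 25745372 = -21.74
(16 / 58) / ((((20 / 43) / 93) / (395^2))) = 249577590 / 29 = 8606123.79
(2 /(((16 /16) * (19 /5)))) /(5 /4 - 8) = -40 /513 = -0.08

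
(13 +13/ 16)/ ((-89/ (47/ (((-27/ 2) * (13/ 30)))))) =1.25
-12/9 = -4/3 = -1.33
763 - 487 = 276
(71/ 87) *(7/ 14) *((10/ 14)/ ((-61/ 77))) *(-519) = 675565/ 3538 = 190.95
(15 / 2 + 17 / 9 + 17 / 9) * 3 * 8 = 812 / 3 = 270.67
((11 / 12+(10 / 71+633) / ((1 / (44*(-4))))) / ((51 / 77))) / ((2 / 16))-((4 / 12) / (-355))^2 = -8650612233089 / 6427275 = -1345922.22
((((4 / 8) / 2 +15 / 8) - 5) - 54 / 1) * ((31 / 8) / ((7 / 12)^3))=-54405 / 49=-1110.31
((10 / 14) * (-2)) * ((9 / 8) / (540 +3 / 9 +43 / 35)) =-675 / 227456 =-0.00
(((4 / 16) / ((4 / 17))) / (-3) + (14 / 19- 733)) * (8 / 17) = -668147 / 1938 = -344.76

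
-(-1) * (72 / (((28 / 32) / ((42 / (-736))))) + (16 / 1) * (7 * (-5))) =-12988 / 23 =-564.70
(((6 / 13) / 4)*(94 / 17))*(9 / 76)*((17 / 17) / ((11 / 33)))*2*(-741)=-11421 / 34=-335.91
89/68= 1.31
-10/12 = -5/6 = -0.83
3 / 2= 1.50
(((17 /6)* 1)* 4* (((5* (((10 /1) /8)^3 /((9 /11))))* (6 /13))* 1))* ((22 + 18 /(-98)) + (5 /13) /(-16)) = 25958755625 /19079424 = 1360.56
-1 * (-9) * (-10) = -90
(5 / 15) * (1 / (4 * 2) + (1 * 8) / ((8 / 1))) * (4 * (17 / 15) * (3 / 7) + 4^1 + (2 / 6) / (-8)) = 4957 / 2240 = 2.21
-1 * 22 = -22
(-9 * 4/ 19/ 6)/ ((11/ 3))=-18/ 209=-0.09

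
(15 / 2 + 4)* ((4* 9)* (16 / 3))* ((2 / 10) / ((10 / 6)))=6624 / 25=264.96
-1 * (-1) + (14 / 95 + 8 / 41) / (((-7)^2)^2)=9353229 / 9351895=1.00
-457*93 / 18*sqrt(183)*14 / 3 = -99169*sqrt(183) / 9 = -149059.26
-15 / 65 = -3 / 13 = -0.23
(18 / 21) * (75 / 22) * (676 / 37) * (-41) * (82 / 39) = -13111800 / 2849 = -4602.25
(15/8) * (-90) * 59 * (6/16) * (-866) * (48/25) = 6207921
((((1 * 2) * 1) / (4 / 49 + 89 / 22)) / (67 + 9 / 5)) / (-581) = -385 / 31756962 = -0.00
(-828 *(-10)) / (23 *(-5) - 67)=-4140 / 91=-45.49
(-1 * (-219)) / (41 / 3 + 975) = 657 / 2966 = 0.22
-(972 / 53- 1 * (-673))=-36641 / 53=-691.34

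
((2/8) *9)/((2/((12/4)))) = 27/8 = 3.38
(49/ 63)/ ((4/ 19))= 133/ 36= 3.69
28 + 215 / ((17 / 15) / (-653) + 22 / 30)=2306573 / 7166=321.88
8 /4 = 2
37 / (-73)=-37 / 73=-0.51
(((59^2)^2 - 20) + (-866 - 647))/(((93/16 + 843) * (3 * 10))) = 96926624/203715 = 475.80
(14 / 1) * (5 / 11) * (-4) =-280 / 11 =-25.45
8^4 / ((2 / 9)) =18432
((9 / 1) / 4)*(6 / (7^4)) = 27 / 4802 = 0.01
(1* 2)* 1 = 2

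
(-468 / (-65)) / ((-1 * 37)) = -36 / 185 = -0.19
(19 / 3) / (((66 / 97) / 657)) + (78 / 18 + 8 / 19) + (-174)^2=45640789 / 1254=36396.16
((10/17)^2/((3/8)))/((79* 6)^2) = 200/48698523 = 0.00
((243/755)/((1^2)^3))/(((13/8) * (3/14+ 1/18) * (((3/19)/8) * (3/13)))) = 2068416/12835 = 161.15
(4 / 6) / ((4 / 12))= 2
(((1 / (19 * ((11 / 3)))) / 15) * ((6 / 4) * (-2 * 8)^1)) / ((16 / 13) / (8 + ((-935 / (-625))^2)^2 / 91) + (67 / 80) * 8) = -0.00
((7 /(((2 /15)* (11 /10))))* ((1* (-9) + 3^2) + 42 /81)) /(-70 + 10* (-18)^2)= 245 /31383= 0.01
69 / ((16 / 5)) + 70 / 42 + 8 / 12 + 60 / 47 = 56789 / 2256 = 25.17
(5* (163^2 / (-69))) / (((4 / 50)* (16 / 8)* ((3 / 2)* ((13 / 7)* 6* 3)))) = -23247875 / 96876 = -239.98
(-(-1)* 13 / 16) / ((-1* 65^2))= -1 / 5200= -0.00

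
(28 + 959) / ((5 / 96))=94752 / 5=18950.40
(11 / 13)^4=0.51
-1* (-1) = 1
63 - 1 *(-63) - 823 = -697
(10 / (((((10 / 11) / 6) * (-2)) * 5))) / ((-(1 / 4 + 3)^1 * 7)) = 0.29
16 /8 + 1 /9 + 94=865 /9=96.11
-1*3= -3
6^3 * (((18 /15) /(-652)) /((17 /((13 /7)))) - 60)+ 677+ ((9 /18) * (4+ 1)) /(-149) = -354999233091 /28901530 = -12283.06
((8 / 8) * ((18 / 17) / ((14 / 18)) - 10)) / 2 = -4.32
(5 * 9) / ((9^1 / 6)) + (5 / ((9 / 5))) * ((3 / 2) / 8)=1465 / 48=30.52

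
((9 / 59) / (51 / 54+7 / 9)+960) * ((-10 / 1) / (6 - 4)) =-8780010 / 1829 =-4800.44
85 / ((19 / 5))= 425 / 19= 22.37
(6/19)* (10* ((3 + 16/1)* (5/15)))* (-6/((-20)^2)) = -3/10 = -0.30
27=27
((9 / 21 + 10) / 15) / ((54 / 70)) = 73 / 81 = 0.90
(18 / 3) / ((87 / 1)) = 2 / 29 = 0.07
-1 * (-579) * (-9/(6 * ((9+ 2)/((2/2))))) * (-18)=15633/11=1421.18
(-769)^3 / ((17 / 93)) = -42292364637 / 17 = -2487786155.12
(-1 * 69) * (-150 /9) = 1150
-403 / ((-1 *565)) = 403 / 565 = 0.71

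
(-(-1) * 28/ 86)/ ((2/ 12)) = 84/ 43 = 1.95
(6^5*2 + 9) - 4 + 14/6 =46678/3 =15559.33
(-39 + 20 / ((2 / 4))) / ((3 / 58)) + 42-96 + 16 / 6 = -32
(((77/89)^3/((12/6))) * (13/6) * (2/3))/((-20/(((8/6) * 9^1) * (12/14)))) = -0.24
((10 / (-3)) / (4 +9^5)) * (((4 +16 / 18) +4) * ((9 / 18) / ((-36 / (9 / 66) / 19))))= 950 / 52616223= 0.00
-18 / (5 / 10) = -36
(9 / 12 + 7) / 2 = 31 / 8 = 3.88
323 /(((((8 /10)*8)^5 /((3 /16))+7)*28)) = 3028125 /15034223036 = 0.00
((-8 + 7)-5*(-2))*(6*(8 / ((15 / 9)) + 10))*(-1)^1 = -3996 / 5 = -799.20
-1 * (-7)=7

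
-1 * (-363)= 363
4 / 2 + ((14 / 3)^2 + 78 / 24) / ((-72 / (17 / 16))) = 67627 / 41472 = 1.63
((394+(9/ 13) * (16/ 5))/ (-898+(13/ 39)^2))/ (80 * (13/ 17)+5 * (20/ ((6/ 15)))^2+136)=-1970181/ 56689750390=-0.00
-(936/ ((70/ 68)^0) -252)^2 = -467856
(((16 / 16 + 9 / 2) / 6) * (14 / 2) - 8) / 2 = -19 / 24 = -0.79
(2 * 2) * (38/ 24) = 19/ 3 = 6.33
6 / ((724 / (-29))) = -87 / 362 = -0.24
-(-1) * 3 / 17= 3 / 17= 0.18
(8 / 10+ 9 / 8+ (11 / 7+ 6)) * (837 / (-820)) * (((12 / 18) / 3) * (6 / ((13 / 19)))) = -18.89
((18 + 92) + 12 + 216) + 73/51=17311/51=339.43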